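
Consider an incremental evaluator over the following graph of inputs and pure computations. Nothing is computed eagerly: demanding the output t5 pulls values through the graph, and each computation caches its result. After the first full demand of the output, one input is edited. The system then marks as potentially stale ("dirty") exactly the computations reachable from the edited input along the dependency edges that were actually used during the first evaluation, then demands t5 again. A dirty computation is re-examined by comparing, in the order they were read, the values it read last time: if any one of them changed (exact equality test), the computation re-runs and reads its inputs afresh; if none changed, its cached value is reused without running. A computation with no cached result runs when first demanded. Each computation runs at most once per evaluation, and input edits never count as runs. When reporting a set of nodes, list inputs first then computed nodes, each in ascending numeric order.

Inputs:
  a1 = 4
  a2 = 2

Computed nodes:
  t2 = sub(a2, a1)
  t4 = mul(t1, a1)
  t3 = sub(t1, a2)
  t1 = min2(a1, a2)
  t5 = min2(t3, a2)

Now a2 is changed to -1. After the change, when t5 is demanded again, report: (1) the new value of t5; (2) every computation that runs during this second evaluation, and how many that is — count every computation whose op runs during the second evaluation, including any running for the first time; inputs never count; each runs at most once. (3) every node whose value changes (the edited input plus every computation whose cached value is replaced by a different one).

Initial pass — values computed on the first demand:
  t1 = min2(4, 2) = 2
  t3 = sub(2, 2) = 0
  t5 = min2(0, 2) = 0

Second demand — change propagation:
  t1: re-runs because a2 2->-1; new result -1.
  t3: re-runs because t1 2->-1; a2 2->-1; new result 0 (unchanged).
  t5: re-runs because a2 2->-1; new result -1.

t5 now evaluates to -1.
Run set: t1, t3, t5 (3 run).
Changed values: a2, t1, t5.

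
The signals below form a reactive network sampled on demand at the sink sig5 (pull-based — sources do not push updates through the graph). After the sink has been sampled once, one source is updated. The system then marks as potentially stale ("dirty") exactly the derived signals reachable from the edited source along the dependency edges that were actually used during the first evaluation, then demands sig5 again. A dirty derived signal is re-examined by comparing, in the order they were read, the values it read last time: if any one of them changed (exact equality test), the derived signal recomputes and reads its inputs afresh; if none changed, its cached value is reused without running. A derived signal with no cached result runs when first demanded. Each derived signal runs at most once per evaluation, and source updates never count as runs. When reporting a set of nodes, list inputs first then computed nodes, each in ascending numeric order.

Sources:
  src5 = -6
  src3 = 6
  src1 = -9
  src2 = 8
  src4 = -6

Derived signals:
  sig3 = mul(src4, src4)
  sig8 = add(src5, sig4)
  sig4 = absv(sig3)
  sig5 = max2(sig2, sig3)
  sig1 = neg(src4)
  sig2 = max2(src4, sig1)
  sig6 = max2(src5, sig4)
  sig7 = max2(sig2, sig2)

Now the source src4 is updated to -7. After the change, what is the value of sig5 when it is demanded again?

Initial pass — values computed on the first demand:
  sig1 = neg(-6) = 6
  sig2 = max2(-6, 6) = 6
  sig3 = mul(-6, -6) = 36
  sig5 = max2(6, 36) = 36

Second demand — change propagation:
  sig1: re-runs because src4 -6->-7; new result 7.
  sig2: re-runs because src4 -6->-7; sig1 6->7; new result 7.
  sig3: re-runs because src4 -6->-7; src4 -6->-7; new result 49.
  sig5: re-runs because sig2 6->7; sig3 36->49; new result 49.

sig5 now evaluates to 49.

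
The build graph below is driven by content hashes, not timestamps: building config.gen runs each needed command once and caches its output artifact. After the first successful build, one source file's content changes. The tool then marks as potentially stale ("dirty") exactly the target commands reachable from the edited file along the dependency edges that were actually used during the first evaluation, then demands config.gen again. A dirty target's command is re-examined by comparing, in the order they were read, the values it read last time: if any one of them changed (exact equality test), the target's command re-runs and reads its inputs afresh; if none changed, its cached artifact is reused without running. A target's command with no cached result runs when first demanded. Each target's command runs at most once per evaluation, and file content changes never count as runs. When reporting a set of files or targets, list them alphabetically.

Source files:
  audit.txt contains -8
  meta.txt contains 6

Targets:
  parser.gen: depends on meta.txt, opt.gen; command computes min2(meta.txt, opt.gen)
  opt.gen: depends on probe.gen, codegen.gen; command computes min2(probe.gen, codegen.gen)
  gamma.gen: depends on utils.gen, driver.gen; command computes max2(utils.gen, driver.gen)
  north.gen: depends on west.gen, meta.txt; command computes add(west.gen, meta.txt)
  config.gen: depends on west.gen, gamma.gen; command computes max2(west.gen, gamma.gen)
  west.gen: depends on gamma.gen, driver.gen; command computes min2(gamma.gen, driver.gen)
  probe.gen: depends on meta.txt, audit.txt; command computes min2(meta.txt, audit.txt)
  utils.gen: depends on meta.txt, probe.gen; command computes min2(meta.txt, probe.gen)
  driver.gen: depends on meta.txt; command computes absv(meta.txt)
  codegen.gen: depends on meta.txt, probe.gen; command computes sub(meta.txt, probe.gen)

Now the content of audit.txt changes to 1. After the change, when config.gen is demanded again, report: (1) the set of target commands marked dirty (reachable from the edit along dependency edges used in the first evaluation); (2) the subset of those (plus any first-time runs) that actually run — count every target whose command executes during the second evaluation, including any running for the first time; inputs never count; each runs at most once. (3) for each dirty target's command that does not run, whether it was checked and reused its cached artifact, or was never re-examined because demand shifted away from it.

Initial pass — values computed on the first demand:
  driver.gen = absv(6) = 6
  probe.gen = min2(6, -8) = -8
  utils.gen = min2(6, -8) = -8
  gamma.gen = max2(-8, 6) = 6
  west.gen = min2(6, 6) = 6
  config.gen = max2(6, 6) = 6

Second demand — change propagation:
  probe.gen: re-runs because audit.txt -8->1; new result 1.
  utils.gen: re-runs because probe.gen -8->1; new result 1.
  gamma.gen: re-runs because utils.gen -8->1; new result 6 (unchanged).
  west.gen: re-examined; everything it read last time is the same (gamma.gen unchanged, driver.gen unchanged) — cache 6 kept, no run.
  config.gen: re-examined; everything it read last time is the same (west.gen unchanged, gamma.gen unchanged) — cache 6 kept, no run.

The important point: gamma.gen recomputes to an identical value, and the output ends up unchanged.

Dirty set: config.gen, gamma.gen, probe.gen, utils.gen, west.gen.
Run set: gamma.gen, probe.gen, utils.gen (3 run).
Re-examined without running (cache reused): config.gen, west.gen.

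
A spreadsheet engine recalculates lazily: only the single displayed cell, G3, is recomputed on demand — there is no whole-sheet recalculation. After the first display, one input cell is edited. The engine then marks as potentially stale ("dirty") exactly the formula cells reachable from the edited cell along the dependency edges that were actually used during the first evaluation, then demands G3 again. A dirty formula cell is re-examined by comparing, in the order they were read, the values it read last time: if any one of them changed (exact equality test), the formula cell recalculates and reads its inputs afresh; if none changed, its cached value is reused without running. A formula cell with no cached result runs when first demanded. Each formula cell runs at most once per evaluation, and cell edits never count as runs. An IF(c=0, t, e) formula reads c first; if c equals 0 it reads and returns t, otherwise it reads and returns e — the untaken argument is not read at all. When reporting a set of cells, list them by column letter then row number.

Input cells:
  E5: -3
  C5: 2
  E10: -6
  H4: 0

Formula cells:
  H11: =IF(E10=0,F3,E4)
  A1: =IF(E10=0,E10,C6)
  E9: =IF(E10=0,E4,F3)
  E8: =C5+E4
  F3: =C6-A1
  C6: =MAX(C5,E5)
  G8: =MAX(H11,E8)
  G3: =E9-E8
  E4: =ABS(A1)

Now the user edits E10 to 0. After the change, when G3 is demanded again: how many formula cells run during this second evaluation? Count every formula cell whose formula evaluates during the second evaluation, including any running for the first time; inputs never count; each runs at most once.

First evaluation (everything demanded from the output):
  C6 = MAX(2, -3) = 2
  A1 = IF(E10=0: E10=-6 -> else branch C6) = 2
  E4 = ABS(2) = 2
  E8 = 2 + 2 = 4
  F3 = 2 - 2 = 0
  E9 = IF(E10=0: E10=-6 -> else branch F3) = 0
  G3 = 0 - 4 = -4

Propagation after the edit:
  A1: runs — E10 -6->0; result 0.
  E4: runs — A1 2->0; result 0.
  E8: runs — E4 2->0; result 2.
  F3: marked dirty but never re-examined — demand shifted away from it.
  E9: runs — E10 -6->0; result 0 (same value as before).
  G3: runs — E8 4->2; result -2.

Key observation: a condition flipped, so demand moved to the other branch — F3 is never re-examined.

Formula cells that run: A1, E4, E8, E9, G3 — 5 in total.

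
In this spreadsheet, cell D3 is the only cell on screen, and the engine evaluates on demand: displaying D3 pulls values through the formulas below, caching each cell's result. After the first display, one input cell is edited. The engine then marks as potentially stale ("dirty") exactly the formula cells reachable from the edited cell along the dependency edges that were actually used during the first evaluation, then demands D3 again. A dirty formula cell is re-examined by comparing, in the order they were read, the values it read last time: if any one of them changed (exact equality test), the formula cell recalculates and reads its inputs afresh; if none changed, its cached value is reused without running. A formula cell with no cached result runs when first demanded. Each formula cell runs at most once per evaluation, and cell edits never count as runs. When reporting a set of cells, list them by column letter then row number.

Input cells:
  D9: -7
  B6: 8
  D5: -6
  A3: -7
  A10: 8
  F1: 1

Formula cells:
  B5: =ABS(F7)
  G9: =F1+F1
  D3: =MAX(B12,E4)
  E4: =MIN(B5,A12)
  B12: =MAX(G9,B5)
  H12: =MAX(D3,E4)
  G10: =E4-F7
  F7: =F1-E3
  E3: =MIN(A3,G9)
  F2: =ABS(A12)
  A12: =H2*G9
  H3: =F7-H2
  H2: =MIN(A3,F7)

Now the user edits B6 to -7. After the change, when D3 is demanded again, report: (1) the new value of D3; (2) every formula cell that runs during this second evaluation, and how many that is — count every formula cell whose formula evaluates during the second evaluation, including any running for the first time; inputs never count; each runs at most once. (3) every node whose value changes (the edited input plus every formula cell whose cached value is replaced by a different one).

D3 now evaluates to 8.
Run set: none (0 run).
Changed values: B6.
The important point: nothing the output needs ever reads B6, so the edit is invisible to it.

Initial pass — values computed on the first demand:
  G9 = 1 + 1 = 2
  E3 = MIN(-7, 2) = -7
  F7 = 1 - -7 = 8
  B5 = ABS(8) = 8
  B12 = MAX(2, 8) = 8
  H2 = MIN(-7, 8) = -7
  A12 = -7 * 2 = -14
  E4 = MIN(8, -14) = -14
  D3 = MAX(8, -14) = 8

Second demand — change propagation:
  no demanded computation ever read B6, so the edit dirties nothing and nothing runs.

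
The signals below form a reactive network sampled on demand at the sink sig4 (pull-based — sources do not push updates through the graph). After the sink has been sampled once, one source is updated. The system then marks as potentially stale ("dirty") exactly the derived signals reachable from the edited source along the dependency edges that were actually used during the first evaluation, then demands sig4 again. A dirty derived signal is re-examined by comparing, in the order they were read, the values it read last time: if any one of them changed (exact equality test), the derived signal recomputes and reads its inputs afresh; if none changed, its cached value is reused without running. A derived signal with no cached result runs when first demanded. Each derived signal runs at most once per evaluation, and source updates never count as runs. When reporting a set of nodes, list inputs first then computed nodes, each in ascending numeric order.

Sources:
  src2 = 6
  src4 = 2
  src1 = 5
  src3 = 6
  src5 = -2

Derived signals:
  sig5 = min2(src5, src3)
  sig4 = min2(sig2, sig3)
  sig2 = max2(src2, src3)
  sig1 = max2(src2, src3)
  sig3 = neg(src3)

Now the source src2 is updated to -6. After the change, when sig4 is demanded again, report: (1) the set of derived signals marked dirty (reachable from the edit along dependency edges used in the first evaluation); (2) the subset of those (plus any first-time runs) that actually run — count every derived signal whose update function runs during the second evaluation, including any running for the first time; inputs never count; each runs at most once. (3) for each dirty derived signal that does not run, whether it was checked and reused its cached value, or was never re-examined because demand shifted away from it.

Dirty set: sig2, sig4.
Run set: sig2 (1 run).
Re-examined without running (cache reused): sig4.
The important point: sig2 recomputes to an identical value, and the output ends up unchanged.

Initial pass — values computed on the first demand:
  sig2 = max2(6, 6) = 6
  sig3 = neg(6) = -6
  sig4 = min2(6, -6) = -6

Second demand — change propagation:
  sig2: re-runs because src2 6->-6; new result 6 (unchanged).
  sig4: re-examined; everything it read last time is the same (sig2 unchanged, sig3 unchanged) — cache -6 kept, no run.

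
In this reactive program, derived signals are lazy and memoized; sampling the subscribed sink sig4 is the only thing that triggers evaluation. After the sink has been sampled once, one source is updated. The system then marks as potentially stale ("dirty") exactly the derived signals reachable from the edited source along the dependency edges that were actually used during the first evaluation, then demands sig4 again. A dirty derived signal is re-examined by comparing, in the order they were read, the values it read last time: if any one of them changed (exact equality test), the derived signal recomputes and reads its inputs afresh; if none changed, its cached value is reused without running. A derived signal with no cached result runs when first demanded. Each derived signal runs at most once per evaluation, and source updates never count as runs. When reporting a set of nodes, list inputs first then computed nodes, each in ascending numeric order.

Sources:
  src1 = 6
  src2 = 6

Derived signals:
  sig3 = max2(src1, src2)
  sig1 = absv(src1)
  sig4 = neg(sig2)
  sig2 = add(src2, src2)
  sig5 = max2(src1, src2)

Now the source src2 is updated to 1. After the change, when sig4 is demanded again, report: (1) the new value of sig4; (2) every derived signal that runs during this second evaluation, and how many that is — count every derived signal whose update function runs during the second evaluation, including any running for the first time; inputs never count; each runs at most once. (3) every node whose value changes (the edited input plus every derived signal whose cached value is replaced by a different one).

First demand of the output computes:
  sig2 = add(6, 6) = 12
  sig4 = neg(12) = -12

After the edit, cleaning proceeds:
  sig2: a read changed (src2 6->1; src2 6->1) — executes, giving 2.
  sig4: a read changed (sig2 12->2) — executes, giving -2.

Demanding sig4 again yields -2.
2 derived signals run: sig2, sig4.
The nodes whose values change: src2, sig2, sig4.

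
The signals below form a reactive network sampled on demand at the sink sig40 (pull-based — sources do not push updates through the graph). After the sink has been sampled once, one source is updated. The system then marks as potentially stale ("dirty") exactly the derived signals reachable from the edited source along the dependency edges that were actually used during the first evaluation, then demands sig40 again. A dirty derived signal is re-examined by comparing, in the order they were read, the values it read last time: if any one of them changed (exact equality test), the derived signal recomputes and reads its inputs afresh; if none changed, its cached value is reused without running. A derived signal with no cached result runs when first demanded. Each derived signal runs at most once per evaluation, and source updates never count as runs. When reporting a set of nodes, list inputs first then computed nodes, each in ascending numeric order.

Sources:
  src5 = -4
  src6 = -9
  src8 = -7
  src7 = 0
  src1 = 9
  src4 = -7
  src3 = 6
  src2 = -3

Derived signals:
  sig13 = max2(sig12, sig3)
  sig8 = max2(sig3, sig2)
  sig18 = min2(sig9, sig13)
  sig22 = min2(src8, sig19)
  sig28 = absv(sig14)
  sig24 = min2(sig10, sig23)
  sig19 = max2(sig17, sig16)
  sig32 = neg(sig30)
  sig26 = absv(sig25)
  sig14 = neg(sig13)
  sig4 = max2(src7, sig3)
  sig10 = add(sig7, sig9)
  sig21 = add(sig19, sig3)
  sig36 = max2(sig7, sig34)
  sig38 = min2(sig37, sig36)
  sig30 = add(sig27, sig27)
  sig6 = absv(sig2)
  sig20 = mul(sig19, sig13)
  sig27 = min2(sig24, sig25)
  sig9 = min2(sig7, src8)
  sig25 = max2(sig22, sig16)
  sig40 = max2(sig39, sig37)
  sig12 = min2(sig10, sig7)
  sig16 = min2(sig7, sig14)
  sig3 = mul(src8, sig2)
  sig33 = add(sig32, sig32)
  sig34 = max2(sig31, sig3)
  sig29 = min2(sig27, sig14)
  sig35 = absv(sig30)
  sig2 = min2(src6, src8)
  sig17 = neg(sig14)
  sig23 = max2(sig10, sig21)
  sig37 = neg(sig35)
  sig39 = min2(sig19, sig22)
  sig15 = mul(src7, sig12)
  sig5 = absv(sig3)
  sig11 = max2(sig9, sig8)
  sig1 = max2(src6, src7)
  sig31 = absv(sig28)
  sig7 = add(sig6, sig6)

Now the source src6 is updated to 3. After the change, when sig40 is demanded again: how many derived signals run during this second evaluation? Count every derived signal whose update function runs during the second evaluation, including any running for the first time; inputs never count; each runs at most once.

Initial pass — values computed on the first demand:
  sig2 = min2(-9, -7) = -9
  sig3 = mul(-7, -9) = 63
  sig6 = absv(-9) = 9
  sig7 = add(9, 9) = 18
  sig9 = min2(18, -7) = -7
  sig10 = add(18, -7) = 11
  sig12 = min2(11, 18) = 11
  sig13 = max2(11, 63) = 63
  sig14 = neg(63) = -63
  sig16 = min2(18, -63) = -63
  sig17 = neg(-63) = 63
  sig19 = max2(63, -63) = 63
  sig21 = add(63, 63) = 126
  sig22 = min2(-7, 63) = -7
  sig23 = max2(11, 126) = 126
  sig24 = min2(11, 126) = 11
  sig25 = max2(-7, -63) = -7
  sig27 = min2(11, -7) = -7
  sig30 = add(-7, -7) = -14
  sig35 = absv(-14) = 14
  sig37 = neg(14) = -14
  sig39 = min2(63, -7) = -7
  sig40 = max2(-7, -14) = -7

Second demand — change propagation:
  sig2: re-runs because src6 -9->3; new result -7.
  sig3: re-runs because sig2 -9->-7; new result 49.
  sig6: re-runs because sig2 -9->-7; new result 7.
  sig7: re-runs because sig6 9->7; sig6 9->7; new result 14.
  sig9: re-runs because sig7 18->14; new result -7 (unchanged).
  sig10: re-runs because sig7 18->14; new result 7.
  sig12: re-runs because sig10 11->7; sig7 18->14; new result 7.
  sig13: re-runs because sig12 11->7; sig3 63->49; new result 49.
  sig14: re-runs because sig13 63->49; new result -49.
  sig16: re-runs because sig7 18->14; sig14 -63->-49; new result -49.
  sig17: re-runs because sig14 -63->-49; new result 49.
  sig19: re-runs because sig17 63->49; sig16 -63->-49; new result 49.
  sig21: re-runs because sig19 63->49; sig3 63->49; new result 98.
  sig22: re-runs because sig19 63->49; new result -7 (unchanged).
  sig23: re-runs because sig10 11->7; sig21 126->98; new result 98.
  sig24: re-runs because sig10 11->7; sig23 126->98; new result 7.
  sig25: re-runs because sig16 -63->-49; new result -7 (unchanged).
  sig27: re-runs because sig24 11->7; new result -7 (unchanged).
  sig30: re-examined; everything it read last time is the same (sig27 unchanged, sig27 unchanged) — cache -14 kept, no run.
  sig35: re-examined; everything it read last time is the same (sig30 unchanged) — cache 14 kept, no run.
  sig37: re-examined; everything it read last time is the same (sig35 unchanged) — cache -14 kept, no run.
  sig39: re-runs because sig19 63->49; new result -7 (unchanged).
  sig40: re-examined; everything it read last time is the same (sig39 unchanged, sig37 unchanged) — cache -7 kept, no run.

The important point: at sig30 every value read last time is unchanged, so the dirty flag clears without a run.

Run set: sig2, sig3, sig6, sig7, sig9, sig10, sig12, sig13, sig14, sig16, sig17, sig19, sig21, sig22, sig23, sig24, sig25, sig27, sig39 (19 run).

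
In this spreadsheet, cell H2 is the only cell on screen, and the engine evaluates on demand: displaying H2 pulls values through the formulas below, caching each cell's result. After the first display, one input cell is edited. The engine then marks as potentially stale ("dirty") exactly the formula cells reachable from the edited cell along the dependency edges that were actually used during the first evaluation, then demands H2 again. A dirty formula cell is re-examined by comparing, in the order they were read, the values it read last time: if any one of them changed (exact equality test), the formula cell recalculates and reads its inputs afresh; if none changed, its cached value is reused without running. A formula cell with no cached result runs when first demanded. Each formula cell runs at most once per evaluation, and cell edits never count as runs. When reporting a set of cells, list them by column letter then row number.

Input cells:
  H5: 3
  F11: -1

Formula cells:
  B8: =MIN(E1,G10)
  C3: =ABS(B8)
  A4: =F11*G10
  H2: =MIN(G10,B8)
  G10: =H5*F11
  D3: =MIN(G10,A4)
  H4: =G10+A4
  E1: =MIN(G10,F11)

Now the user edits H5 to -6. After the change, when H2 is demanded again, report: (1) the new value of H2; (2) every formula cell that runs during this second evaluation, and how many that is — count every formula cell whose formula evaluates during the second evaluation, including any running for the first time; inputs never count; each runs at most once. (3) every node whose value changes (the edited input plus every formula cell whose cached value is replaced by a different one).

H2 now evaluates to -1.
Run set: B8, E1, G10, H2 (4 run).
Changed values: B8, E1, G10, H2, H5.

Initial pass — values computed on the first demand:
  G10 = 3 * -1 = -3
  E1 = MIN(-3, -1) = -3
  B8 = MIN(-3, -3) = -3
  H2 = MIN(-3, -3) = -3

Second demand — change propagation:
  G10: re-runs because H5 3->-6; new result 6.
  E1: re-runs because G10 -3->6; new result -1.
  B8: re-runs because E1 -3->-1; G10 -3->6; new result -1.
  H2: re-runs because G10 -3->6; B8 -3->-1; new result -1.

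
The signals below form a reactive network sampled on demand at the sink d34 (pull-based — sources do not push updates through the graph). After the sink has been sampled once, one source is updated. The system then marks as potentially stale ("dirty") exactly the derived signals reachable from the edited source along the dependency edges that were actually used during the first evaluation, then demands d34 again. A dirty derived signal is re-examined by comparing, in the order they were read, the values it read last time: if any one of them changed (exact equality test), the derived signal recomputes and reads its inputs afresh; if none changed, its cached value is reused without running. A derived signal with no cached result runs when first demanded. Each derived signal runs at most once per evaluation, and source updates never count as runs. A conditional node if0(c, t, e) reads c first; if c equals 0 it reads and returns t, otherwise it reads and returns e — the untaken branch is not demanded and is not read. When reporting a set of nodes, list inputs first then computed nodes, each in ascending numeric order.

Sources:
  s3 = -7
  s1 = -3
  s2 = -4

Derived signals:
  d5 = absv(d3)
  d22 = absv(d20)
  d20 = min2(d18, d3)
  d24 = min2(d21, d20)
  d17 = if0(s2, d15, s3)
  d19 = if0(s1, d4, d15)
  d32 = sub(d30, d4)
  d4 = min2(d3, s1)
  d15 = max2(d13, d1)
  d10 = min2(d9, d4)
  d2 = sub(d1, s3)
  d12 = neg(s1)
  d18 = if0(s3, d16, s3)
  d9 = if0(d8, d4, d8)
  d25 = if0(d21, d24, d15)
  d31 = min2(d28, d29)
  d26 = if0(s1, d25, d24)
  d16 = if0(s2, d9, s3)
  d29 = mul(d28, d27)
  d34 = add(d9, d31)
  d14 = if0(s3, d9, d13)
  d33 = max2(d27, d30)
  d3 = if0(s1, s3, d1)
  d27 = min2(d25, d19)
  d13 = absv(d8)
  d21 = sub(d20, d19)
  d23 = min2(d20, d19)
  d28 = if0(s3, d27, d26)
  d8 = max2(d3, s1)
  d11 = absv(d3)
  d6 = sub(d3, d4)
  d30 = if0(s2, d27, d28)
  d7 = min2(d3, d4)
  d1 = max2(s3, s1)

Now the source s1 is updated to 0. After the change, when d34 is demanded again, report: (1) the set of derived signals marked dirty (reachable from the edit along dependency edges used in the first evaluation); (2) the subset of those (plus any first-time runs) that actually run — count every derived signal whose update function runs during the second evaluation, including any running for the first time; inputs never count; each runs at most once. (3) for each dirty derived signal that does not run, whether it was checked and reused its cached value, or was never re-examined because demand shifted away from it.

Initial pass — values computed on the first demand:
  d1 = max2(-7, -3) = -3
  d3 = if0(s1=-3 -> else branch d1) = -3
  d8 = max2(-3, -3) = -3
  d9 = if0(d8=-3 -> else branch d8) = -3
  d13 = absv(-3) = 3
  d15 = max2(3, -3) = 3
  d18 = if0(s3=-7 -> else branch s3) = -7
  d19 = if0(s1=-3 -> else branch d15) = 3
  d20 = min2(-7, -3) = -7
  d21 = sub(-7, 3) = -10
  d24 = min2(-10, -7) = -10
  d25 = if0(d21=-10 -> else branch d15) = 3
  d26 = if0(s1=-3 -> else branch d24) = -10
  d27 = min2(3, 3) = 3
  d28 = if0(s3=-7 -> else branch d26) = -10
  d29 = mul(-10, 3) = -30
  d31 = min2(-10, -30) = -30
  d34 = add(-3, -30) = -33

Second demand — change propagation:
  d1: dirty yet unreached — the second evaluation never asks for it.
  d3: re-runs because s1 -3->0; new result -7.
  d4: newly demanded (no cache) — executes and yields -7.
  d8: re-runs because d3 -3->-7; s1 -3->0; new result 0.
  d9: re-runs because d8 -3->0; d8 -3->0; new result -7.
  d13: dirty yet unreached — the second evaluation never asks for it.
  d15: dirty yet unreached — the second evaluation never asks for it.
  d19: re-runs because s1 -3->0; new result -7.
  d20: re-runs because d3 -3->-7; new result -7 (unchanged).
  d21: re-runs because d19 3->-7; new result 0.
  d24: re-runs because d21 -10->0; new result -7.
  d25: re-runs because d21 -10->0; new result -7.
  d26: re-runs because s1 -3->0; d24 -10->-7; new result -7.
  d27: re-runs because d25 3->-7; d19 3->-7; new result -7.
  d28: re-runs because d26 -10->-7; new result -7.
  d29: re-runs because d28 -10->-7; d27 3->-7; new result 49.
  d31: re-runs because d28 -10->-7; d29 -30->49; new result -7.
  d34: re-runs because d9 -3->-7; d31 -30->-7; new result -14.

The important point: the flipped condition redirects demand; d1, d13, d15 are left stale, never re-checked.

Dirty set: d1, d3, d8, d9, d13, d15, d19, d20, d21, d24, d25, d26, d27, d28, d29, d31, d34.
Run set: d3, d4, d8, d9, d19, d20, d21, d24, d25, d26, d27, d28, d29, d31, d34 (15 run).
Left stale — demand moved off them: d1, d13, d15.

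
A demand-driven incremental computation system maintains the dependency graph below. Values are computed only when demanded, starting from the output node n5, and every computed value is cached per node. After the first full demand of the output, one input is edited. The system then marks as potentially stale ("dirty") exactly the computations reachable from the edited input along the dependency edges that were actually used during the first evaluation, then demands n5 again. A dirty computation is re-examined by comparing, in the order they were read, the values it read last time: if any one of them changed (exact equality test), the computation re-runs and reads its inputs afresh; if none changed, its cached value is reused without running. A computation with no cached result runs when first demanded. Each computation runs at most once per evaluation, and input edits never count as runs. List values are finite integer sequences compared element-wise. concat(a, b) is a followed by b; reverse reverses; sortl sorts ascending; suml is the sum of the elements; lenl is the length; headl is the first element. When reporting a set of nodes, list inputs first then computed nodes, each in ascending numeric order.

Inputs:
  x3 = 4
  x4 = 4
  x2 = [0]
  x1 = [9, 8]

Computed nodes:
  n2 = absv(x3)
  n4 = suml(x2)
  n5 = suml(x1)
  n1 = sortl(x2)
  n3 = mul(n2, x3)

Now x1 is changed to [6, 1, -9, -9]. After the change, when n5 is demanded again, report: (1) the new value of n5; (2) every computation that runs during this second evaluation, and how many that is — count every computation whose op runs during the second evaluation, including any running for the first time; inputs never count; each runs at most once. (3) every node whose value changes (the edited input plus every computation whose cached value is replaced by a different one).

New value of n5: -11.
Computations that run: n5 — 1 in total.
Values that change: x1, n5.

First evaluation (everything demanded from the output):
  n5 = suml([9, 8]) = 17

Propagation after the edit:
  n5: runs — x1 [9, 8]->[6, 1, -9, -9]; result -11.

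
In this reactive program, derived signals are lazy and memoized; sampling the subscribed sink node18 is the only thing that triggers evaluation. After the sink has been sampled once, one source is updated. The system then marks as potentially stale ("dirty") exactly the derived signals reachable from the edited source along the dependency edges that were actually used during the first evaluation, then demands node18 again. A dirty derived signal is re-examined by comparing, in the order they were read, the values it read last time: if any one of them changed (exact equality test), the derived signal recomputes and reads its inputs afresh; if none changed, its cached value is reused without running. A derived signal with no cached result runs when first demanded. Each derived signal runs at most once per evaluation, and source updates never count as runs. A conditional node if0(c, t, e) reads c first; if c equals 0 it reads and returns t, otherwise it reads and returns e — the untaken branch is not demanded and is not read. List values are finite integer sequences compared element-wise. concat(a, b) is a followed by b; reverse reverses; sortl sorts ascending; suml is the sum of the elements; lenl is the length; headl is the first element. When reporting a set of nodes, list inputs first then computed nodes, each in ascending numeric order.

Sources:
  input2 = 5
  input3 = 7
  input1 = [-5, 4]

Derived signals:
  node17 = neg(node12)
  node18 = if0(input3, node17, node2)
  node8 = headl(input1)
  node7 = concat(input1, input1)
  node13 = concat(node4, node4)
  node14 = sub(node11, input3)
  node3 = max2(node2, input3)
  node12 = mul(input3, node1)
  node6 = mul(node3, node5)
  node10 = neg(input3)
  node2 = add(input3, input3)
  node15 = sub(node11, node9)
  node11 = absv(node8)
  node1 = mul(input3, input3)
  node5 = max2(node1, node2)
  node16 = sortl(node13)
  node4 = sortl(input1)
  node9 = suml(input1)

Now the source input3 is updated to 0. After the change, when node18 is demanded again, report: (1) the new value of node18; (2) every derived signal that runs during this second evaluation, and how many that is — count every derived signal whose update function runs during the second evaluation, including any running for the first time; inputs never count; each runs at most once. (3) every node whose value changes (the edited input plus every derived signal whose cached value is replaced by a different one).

Demanding node18 again yields 0.
4 derived signals run: node1, node12, node17, node18.
The nodes whose values change: input3, node18.
Note the branch switch — demand abandons node2, which is never re-examined.

First demand of the output computes:
  node2 = add(7, 7) = 14
  node18 = if0(input3=7 -> else branch node2) = 14

After the edit, cleaning proceeds:
  node1: had never run; runs now, result 0.
  node2: stays stale; no demand reaches it after the flip.
  node12: had never run; runs now, result 0.
  node17: had never run; runs now, result 0.
  node18: a read changed (input3 7->0) — executes, giving 0.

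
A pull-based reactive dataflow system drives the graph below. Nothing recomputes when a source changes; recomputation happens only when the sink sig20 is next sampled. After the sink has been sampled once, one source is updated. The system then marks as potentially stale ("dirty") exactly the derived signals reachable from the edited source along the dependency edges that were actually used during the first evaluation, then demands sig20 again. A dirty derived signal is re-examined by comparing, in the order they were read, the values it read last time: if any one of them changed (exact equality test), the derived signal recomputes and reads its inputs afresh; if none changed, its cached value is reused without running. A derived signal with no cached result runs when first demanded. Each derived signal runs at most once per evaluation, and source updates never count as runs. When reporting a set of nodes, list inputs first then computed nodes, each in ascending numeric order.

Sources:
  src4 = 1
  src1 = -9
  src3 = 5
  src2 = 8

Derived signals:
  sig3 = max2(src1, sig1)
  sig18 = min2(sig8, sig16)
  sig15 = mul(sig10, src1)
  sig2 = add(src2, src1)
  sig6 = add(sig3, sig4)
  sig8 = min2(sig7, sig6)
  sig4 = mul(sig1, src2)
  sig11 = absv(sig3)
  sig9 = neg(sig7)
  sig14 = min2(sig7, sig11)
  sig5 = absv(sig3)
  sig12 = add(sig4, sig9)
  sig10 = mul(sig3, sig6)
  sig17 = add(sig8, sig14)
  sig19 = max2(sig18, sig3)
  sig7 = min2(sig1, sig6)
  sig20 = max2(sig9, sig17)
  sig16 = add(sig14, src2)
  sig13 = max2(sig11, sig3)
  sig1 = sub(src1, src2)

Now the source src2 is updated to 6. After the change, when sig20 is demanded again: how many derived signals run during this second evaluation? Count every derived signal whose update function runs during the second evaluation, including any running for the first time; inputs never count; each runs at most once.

Derived signals that run: sig1, sig3, sig4, sig6, sig7, sig8, sig9, sig14, sig17, sig20 — 10 in total.
Key observation: the cutoff stops propagation at sig11 — its inputs' values are unchanged, so it reuses its cache.

First evaluation (everything demanded from the output):
  sig1 = sub(-9, 8) = -17
  sig3 = max2(-9, -17) = -9
  sig4 = mul(-17, 8) = -136
  sig6 = add(-9, -136) = -145
  sig7 = min2(-17, -145) = -145
  sig8 = min2(-145, -145) = -145
  sig9 = neg(-145) = 145
  sig11 = absv(-9) = 9
  sig14 = min2(-145, 9) = -145
  sig17 = add(-145, -145) = -290
  sig20 = max2(145, -290) = 145

Propagation after the edit:
  sig1: runs — src2 8->6; result -15.
  sig3: runs — sig1 -17->-15; result -9 (same value as before).
  sig4: runs — sig1 -17->-15; src2 8->6; result -90.
  sig6: runs — sig4 -136->-90; result -99.
  sig7: runs — sig1 -17->-15; sig6 -145->-99; result -99.
  sig8: runs — sig7 -145->-99; sig6 -145->-99; result -99.
  sig9: runs — sig7 -145->-99; result 99.
  sig11: checked — values it read are unchanged (sig3 unchanged); reused cached 9 without running.
  sig14: runs — sig7 -145->-99; result -99.
  sig17: runs — sig8 -145->-99; sig14 -145->-99; result -198.
  sig20: runs — sig9 145->99; sig17 -290->-198; result 99.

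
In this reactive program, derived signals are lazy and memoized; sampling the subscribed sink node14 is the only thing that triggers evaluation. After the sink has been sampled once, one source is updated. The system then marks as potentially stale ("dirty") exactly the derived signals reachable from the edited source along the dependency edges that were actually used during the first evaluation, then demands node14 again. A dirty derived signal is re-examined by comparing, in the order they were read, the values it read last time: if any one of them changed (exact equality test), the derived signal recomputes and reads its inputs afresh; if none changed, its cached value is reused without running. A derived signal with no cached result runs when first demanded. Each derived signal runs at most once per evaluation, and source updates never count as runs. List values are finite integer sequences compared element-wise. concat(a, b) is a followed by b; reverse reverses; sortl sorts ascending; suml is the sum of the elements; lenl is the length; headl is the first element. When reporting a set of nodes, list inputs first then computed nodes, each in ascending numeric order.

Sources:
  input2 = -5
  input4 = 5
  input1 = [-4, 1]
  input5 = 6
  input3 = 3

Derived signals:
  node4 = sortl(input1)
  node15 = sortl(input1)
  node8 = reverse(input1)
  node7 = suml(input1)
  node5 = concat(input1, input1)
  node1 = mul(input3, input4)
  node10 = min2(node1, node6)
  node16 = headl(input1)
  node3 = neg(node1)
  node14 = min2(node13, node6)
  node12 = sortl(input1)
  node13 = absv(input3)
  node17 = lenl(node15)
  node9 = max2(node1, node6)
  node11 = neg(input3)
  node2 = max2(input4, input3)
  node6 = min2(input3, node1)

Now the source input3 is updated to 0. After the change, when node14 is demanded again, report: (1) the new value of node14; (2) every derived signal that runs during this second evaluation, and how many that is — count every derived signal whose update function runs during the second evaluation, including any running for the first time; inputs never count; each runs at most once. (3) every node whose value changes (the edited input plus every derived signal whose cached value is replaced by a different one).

Demanding node14 again yields 0.
4 derived signals run: node1, node6, node13, node14.
The nodes whose values change: input3, node1, node6, node13, node14.

First demand of the output computes:
  node1 = mul(3, 5) = 15
  node6 = min2(3, 15) = 3
  node13 = absv(3) = 3
  node14 = min2(3, 3) = 3

After the edit, cleaning proceeds:
  node1: a read changed (input3 3->0) — executes, giving 0.
  node6: a read changed (input3 3->0; node1 15->0) — executes, giving 0.
  node13: a read changed (input3 3->0) — executes, giving 0.
  node14: a read changed (node13 3->0; node6 3->0) — executes, giving 0.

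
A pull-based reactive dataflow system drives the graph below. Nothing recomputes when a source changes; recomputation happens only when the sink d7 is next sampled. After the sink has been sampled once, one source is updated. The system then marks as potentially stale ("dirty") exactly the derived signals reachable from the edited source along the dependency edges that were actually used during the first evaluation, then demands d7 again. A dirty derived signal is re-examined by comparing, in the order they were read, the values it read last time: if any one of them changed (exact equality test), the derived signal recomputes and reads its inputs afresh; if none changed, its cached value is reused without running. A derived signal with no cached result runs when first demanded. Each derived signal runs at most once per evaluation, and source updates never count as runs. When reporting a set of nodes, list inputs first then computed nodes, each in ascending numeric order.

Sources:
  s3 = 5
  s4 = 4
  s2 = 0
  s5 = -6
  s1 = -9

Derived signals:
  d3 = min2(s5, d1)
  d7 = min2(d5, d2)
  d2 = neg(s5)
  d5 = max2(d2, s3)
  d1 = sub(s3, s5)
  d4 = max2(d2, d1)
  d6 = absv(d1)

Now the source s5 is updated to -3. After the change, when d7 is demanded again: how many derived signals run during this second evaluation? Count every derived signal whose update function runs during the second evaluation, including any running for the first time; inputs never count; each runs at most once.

Derived signals that run: d2, d5, d7 — 3 in total.

First evaluation (everything demanded from the output):
  d2 = neg(-6) = 6
  d5 = max2(6, 5) = 6
  d7 = min2(6, 6) = 6

Propagation after the edit:
  d2: runs — s5 -6->-3; result 3.
  d5: runs — d2 6->3; result 5.
  d7: runs — d5 6->5; d2 6->3; result 3.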